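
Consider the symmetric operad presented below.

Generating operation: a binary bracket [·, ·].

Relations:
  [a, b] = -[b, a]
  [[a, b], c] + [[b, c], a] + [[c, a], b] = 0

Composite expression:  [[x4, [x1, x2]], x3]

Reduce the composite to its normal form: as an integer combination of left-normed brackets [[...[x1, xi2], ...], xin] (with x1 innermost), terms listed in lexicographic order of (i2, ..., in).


-[[[x1, x2], x4], x3]

In the tensor algebra, words opening x1 carry the x1-anchored form.
Composite bracket: [[x4, [x1, x2]], x3]
The bracket unfolds into 8 signed words via [a, b] = ab - ba (2^3 = 8).
The x1-initial words carry the normal form:
  x1x2x4x3 (sign -1) contributes -[[[x1, x2], x4], x3]


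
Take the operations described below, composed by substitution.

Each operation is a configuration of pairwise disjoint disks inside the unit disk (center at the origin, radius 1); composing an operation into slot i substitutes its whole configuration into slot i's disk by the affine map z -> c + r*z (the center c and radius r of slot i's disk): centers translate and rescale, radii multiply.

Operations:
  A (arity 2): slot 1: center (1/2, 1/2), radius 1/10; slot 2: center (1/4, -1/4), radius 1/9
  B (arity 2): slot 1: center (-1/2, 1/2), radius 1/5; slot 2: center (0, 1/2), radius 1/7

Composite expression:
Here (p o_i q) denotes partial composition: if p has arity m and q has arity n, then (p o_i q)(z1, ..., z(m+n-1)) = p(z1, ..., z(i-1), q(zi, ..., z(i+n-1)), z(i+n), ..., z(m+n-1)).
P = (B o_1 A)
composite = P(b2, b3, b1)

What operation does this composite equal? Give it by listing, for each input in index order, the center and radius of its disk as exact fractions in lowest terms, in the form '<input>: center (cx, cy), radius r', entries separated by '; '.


Affine substitution under B: radii multiply and b-centers shift.
for b2, the 2-step affine chain lands on center (-2/5, 3/5), radius 1/50
for b3, the 2-step affine chain lands on center (-9/20, 9/20), radius 1/45
for b1, the 1-step affine chain lands on center (0, 1/2), radius 1/7

b1: center (0, 1/2), radius 1/7; b2: center (-2/5, 3/5), radius 1/50; b3: center (-9/20, 9/20), radius 1/45


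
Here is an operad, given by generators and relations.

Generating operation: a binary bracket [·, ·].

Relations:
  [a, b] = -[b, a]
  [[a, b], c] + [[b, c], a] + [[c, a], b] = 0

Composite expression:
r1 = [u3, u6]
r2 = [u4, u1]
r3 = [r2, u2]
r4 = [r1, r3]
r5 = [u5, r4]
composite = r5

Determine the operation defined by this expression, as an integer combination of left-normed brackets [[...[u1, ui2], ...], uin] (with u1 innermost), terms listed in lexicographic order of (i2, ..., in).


-[[[[[u1, u4], u2], u3], u6], u5] + [[[[[u1, u4], u2], u6], u3], u5]

In the tensor algebra, words opening u1 carry the u1-anchored form.
Composite bracket: [u5, [[u3, u6], [[u4, u1], u2]]]
Applying ab - ba throughout gives 32 signed words (2^5 = 32).
Coefficients come from the u1-initial words:
  sign of u1u4u2u3u6u5 is -1, so it contributes -[[[[[u1, u4], u2], u3], u6], u5]
  sign of u1u4u2u6u3u5 is +1, so it contributes +[[[[[u1, u4], u2], u6], u3], u5]


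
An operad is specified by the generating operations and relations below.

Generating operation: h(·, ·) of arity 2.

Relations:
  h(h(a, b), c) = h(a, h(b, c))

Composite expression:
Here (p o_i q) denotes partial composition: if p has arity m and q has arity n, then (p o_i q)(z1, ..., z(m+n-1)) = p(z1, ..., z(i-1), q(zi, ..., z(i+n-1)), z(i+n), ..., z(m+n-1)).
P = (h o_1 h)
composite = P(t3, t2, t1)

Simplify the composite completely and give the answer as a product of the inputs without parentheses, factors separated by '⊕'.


t3 ⊕ t2 ⊕ t1

The h-tree's shape is irrelevant; the t-reading-order decides.
h(t3, t2) collapses to t3 ⊕ t2
h(h(t3, t2), t1) collapses to t3 ⊕ t2 ⊕ t1


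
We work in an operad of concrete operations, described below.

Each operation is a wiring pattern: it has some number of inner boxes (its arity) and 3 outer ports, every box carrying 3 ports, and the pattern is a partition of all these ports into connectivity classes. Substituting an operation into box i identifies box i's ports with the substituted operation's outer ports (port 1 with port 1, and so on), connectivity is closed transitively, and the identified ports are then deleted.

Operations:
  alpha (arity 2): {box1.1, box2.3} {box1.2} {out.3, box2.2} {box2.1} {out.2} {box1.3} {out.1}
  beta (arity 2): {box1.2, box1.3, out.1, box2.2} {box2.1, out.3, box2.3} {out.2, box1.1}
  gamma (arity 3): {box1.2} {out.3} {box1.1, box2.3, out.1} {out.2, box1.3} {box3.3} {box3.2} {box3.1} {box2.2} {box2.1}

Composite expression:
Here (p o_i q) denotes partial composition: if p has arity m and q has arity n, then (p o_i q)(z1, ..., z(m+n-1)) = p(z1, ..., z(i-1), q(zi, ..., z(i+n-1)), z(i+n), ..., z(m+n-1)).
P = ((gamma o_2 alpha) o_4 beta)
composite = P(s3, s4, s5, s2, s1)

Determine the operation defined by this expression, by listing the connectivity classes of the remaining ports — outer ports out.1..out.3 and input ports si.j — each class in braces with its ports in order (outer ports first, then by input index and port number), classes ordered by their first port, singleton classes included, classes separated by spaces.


Treat the ports identified at gamma as solder joints: merge, then drop.
through alpha, on inputs (s4, s5): {out.1} {out.2} {out.3, s5.2} {s4.1, s5.3} {s4.2} {s4.3} {s5.1} (out.j = stage outer ports)
through beta, on inputs (s2, s1): {out.1, s1.2, s2.2, s2.3} {out.2, s2.1} {out.3, s1.1, s1.3} (out.j = stage outer ports)
through gamma, on inputs (s3, s4, s5, s2, s1): {out.1, s3.1, s5.2} {out.2, s3.3} {out.3} {s1.1, s1.3} {s1.2, s2.2, s2.3} {s2.1} {s3.2} {s4.1, s5.3} {s4.2} {s4.3} {s5.1} (out.j = stage outer ports)

{out.1, s3.1, s5.2} {out.2, s3.3} {out.3} {s1.1, s1.3} {s1.2, s2.2, s2.3} {s2.1} {s3.2} {s4.1, s5.3} {s4.2} {s4.3} {s5.1}


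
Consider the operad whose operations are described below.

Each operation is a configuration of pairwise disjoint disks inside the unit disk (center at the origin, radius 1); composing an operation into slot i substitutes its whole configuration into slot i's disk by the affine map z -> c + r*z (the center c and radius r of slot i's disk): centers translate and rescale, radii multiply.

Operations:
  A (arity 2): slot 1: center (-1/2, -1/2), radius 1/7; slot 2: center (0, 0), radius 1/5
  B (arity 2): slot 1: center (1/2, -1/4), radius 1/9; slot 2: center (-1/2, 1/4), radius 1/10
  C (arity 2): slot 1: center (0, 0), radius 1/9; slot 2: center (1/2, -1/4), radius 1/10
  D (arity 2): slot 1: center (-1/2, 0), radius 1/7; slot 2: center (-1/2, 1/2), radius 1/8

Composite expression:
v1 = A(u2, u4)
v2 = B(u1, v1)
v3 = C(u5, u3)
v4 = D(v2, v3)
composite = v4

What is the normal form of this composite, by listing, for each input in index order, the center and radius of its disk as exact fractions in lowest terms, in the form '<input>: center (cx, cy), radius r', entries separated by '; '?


u1: center (-3/7, -1/28), radius 1/63; u2: center (-81/140, 1/35), radius 1/490; u3: center (-7/16, 15/32), radius 1/80; u4: center (-4/7, 1/28), radius 1/350; u5: center (-1/2, 1/2), radius 1/72

Only the slot chain above each u matters under D; compose those maps.
u1 passes through 2 substitutions, ending at center (-3/7, -1/28), radius 1/63
u2 passes through 3 substitutions, ending at center (-81/140, 1/35), radius 1/490
u4 passes through 3 substitutions, ending at center (-4/7, 1/28), radius 1/350
u5 passes through 2 substitutions, ending at center (-1/2, 1/2), radius 1/72
u3 passes through 2 substitutions, ending at center (-7/16, 15/32), radius 1/80


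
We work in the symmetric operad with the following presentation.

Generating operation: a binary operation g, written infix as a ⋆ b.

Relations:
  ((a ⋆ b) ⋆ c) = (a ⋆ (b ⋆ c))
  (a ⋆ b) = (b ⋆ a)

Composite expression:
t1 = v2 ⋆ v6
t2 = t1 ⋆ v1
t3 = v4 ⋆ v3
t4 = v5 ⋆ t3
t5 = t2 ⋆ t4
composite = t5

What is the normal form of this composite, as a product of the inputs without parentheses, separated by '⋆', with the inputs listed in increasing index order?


With g associative and commutative, the v-input set is all that matters.
(v2 ⋆ v6) reduces to v2 ⋆ v6
((v2 ⋆ v6) ⋆ v1) reduces to v2 ⋆ v6 ⋆ v1
(v4 ⋆ v3) reduces to v4 ⋆ v3
(v5 ⋆ (v4 ⋆ v3)) reduces to v5 ⋆ v4 ⋆ v3
(((v2 ⋆ v6) ⋆ v1) ⋆ (v5 ⋆ (v4 ⋆ v3))) reduces to v2 ⋆ v6 ⋆ v1 ⋆ v5 ⋆ v4 ⋆ v3
rearranged into index order: v1 ⋆ v2 ⋆ v3 ⋆ v4 ⋆ v5 ⋆ v6

v1 ⋆ v2 ⋆ v3 ⋆ v4 ⋆ v5 ⋆ v6


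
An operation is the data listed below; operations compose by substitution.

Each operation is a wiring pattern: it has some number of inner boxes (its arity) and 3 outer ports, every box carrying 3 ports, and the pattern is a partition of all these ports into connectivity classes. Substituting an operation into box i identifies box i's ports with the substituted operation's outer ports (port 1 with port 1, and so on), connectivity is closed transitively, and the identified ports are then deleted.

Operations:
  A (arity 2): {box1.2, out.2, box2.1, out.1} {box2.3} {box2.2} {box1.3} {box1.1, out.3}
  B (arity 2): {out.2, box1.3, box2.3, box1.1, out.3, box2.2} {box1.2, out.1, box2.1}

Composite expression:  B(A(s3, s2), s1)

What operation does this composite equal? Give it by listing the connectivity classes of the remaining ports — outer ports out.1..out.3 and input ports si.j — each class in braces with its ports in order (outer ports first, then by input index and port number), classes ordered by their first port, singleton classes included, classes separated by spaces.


{out.1, out.2, out.3, s1.1, s1.2, s1.3, s2.1, s3.1, s3.2} {s2.2} {s2.3} {s3.3}

Connectivity passes through glued B-boundaries; trace each wire chain.
composing A on (s3, s2), with out.j its own outer ports: {out.1, out.2, s2.1, s3.2} {out.3, s3.1} {s2.2} {s2.3} {s3.3}
composing B on (s3, s2, s1), with out.j its own outer ports: {out.1, out.2, out.3, s1.1, s1.2, s1.3, s2.1, s3.1, s3.2} {s2.2} {s2.3} {s3.3}


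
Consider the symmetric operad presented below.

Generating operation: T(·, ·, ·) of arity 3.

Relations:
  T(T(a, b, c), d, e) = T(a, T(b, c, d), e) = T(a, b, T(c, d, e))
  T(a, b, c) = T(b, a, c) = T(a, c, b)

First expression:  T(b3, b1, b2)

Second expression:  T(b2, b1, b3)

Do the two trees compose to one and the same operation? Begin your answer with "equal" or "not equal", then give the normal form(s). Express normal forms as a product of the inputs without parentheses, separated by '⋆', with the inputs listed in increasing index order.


Normal form of the first expression: b1 ⋆ b2 ⋆ b3
Normal form of the second expression: b1 ⋆ b2 ⋆ b3
The forms coincide; equal.

equal — both sides give b1 ⋆ b2 ⋆ b3


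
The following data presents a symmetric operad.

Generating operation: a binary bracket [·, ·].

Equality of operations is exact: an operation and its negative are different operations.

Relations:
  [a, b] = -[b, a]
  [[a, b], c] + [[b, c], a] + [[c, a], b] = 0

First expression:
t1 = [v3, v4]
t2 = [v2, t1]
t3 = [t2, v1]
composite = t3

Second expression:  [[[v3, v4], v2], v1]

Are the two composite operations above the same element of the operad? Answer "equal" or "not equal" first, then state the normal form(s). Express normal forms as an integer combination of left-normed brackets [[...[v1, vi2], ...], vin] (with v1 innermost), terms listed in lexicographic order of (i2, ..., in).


not equal; first: -[[[v1, v2], v3], v4] + [[[v1, v2], v4], v3] + [[[v1, v3], v4], v2] - [[[v1, v4], v3], v2]; second: [[[v1, v2], v3], v4] - [[[v1, v2], v4], v3] - [[[v1, v3], v4], v2] + [[[v1, v4], v3], v2]

Normal form of the first expression: -[[[v1, v2], v3], v4] + [[[v1, v2], v4], v3] + [[[v1, v3], v4], v2] - [[[v1, v4], v3], v2]
Normal form of the second expression: [[[v1, v2], v3], v4] - [[[v1, v2], v4], v3] - [[[v1, v3], v4], v2] + [[[v1, v4], v3], v2]
They disagree, so not equal.


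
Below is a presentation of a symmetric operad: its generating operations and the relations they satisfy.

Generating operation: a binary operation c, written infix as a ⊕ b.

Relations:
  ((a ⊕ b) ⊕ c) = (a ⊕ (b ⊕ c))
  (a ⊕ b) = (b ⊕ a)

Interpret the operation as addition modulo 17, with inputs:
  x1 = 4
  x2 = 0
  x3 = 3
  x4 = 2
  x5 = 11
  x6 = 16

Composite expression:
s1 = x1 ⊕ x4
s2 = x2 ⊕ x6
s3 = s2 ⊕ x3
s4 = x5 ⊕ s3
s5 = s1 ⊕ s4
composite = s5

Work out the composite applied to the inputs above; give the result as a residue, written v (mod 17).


(x1 ⊕ x4) = 6
(x2 ⊕ x6) = 16
((x2 ⊕ x6) ⊕ x3) = 2
(x5 ⊕ ((x2 ⊕ x6) ⊕ x3)) = 13
((x1 ⊕ x4) ⊕ (x5 ⊕ ((x2 ⊕ x6) ⊕ x3))) = 2

2 (mod 17)


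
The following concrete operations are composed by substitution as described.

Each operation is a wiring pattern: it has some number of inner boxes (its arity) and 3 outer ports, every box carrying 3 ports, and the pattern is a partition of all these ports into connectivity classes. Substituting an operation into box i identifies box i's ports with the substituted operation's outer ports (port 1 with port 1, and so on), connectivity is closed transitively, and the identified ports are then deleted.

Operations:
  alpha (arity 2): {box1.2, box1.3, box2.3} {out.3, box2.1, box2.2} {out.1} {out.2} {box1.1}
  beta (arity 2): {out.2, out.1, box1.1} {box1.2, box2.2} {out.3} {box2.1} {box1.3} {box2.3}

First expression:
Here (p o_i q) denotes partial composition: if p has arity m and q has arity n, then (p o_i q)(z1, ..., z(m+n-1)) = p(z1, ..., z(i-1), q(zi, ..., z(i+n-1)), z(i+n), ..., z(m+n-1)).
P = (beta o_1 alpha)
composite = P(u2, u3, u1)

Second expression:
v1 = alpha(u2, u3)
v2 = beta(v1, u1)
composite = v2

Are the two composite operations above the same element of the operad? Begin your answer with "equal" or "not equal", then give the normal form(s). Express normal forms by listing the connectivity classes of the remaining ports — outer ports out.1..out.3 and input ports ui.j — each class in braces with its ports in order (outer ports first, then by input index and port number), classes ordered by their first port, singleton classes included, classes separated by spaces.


equal; both compose to {out.1, out.2} {out.3} {u1.1} {u1.2} {u1.3} {u2.1} {u2.2, u2.3, u3.3} {u3.1, u3.2}

The first composite normalizes to {out.1, out.2} {out.3} {u1.1} {u1.2} {u1.3} {u2.1} {u2.2, u2.3, u3.3} {u3.1, u3.2}
The second composite normalizes to {out.1, out.2} {out.3} {u1.1} {u1.2} {u1.3} {u2.1} {u2.2, u2.3, u3.3} {u3.1, u3.2}
Identical normal forms: equal.


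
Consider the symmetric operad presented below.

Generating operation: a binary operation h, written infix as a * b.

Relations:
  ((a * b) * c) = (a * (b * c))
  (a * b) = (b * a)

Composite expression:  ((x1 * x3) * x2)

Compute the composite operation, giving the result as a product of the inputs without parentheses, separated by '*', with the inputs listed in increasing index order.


x1 * x2 * x3

With h associative and commutative, the x-input set is all that matters.
(x1 * x3) reduces to x1 * x3
((x1 * x3) * x2) reduces to x1 * x3 * x2
putting the inputs in ascending order: x1 * x2 * x3


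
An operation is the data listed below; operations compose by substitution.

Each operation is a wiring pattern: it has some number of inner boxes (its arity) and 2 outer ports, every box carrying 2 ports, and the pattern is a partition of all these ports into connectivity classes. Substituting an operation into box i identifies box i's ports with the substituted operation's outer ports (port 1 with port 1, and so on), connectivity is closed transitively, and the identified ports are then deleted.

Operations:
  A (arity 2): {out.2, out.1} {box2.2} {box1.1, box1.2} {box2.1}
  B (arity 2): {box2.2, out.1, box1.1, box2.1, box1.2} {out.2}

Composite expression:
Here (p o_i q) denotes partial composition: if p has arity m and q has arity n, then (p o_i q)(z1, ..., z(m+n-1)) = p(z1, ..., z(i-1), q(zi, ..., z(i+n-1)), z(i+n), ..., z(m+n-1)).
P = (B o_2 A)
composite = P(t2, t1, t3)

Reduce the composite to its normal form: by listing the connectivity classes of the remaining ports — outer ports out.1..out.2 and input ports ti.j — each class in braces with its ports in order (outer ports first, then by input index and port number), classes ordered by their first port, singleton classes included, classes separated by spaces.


{out.1, t2.1, t2.2} {out.2} {t1.1, t1.2} {t3.1} {t3.2}

Connectivity passes through glued B-boundaries; trace each wire chain.
the subtree at A composes to {out.1, out.2} {t1.1, t1.2} {t3.1} {t3.2} on (t1, t3); out.j = own outer ports
the subtree at B composes to {out.1, t2.1, t2.2} {out.2} {t1.1, t1.2} {t3.1} {t3.2} on (t2, t1, t3); out.j = own outer ports


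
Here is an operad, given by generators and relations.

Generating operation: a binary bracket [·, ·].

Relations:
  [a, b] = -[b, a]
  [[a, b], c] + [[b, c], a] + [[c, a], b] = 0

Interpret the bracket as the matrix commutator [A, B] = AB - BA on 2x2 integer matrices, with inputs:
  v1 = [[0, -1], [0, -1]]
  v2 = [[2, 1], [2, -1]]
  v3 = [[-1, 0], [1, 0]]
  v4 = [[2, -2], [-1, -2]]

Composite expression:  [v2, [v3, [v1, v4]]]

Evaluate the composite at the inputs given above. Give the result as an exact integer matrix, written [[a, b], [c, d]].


[[7, -2], [-17, -7]]

[v1, v4] = [[1, 2], [1, -1]]
[v3, [v1, v4]] = [[-2, -2], [3, 2]]
[v2, [v3, [v1, v4]]] = [[7, -2], [-17, -7]]


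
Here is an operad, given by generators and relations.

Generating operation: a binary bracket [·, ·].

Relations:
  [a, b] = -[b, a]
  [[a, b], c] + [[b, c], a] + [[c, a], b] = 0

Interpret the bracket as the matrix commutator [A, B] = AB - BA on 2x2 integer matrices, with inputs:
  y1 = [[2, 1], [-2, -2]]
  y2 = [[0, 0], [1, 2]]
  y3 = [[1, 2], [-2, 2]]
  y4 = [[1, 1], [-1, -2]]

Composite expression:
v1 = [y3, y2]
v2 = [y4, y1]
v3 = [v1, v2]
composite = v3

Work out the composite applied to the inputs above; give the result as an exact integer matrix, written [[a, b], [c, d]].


[[13, 4], [-18, -13]]

[y3, y2] = [[2, 4], [5, -2]]
[y4, y1] = [[-1, -1], [2, 1]]
[[y3, y2], [y4, y1]] = [[13, 4], [-18, -13]]


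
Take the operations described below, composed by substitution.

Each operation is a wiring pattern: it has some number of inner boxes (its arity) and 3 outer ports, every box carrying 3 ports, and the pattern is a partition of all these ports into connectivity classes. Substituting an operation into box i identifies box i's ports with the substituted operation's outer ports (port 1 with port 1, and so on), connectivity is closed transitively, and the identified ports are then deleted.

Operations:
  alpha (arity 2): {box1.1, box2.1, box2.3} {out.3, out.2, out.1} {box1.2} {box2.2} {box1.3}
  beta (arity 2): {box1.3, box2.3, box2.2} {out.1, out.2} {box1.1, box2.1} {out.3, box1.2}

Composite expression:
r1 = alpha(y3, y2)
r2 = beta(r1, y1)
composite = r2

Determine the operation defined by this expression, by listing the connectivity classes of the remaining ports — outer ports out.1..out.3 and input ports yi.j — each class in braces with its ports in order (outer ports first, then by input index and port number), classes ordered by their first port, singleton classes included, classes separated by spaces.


{out.1, out.2} {out.3, y1.1, y1.2, y1.3} {y2.1, y2.3, y3.1} {y2.2} {y3.2} {y3.3}

Substituting into beta glues patterns; closure does the rest.
the subtree at alpha composes to {out.1, out.2, out.3} {y2.1, y2.3, y3.1} {y2.2} {y3.2} {y3.3} on (y3, y2); out.j = own outer ports
the subtree at beta composes to {out.1, out.2} {out.3, y1.1, y1.2, y1.3} {y2.1, y2.3, y3.1} {y2.2} {y3.2} {y3.3} on (y3, y2, y1); out.j = own outer ports


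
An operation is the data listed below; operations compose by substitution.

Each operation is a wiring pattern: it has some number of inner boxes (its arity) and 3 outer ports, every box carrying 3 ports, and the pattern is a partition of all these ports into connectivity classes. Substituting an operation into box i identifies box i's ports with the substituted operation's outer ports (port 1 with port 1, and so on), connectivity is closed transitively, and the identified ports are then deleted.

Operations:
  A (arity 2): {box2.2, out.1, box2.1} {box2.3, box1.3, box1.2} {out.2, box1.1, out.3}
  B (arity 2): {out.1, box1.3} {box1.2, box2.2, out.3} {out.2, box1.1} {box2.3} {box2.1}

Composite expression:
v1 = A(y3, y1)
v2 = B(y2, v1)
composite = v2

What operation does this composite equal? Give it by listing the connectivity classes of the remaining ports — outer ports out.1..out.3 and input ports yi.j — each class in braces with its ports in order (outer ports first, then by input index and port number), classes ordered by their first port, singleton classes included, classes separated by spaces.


{out.1, y2.3} {out.2, y2.1} {out.3, y2.2, y3.1} {y1.1, y1.2} {y1.3, y3.2, y3.3}

Treat the ports identified at B as solder joints: merge, then drop.
the subtree at A composes to {out.1, y1.1, y1.2} {out.2, out.3, y3.1} {y1.3, y3.2, y3.3} on (y3, y1); out.j = own outer ports
the subtree at B composes to {out.1, y2.3} {out.2, y2.1} {out.3, y2.2, y3.1} {y1.1, y1.2} {y1.3, y3.2, y3.3} on (y2, y3, y1); out.j = own outer ports


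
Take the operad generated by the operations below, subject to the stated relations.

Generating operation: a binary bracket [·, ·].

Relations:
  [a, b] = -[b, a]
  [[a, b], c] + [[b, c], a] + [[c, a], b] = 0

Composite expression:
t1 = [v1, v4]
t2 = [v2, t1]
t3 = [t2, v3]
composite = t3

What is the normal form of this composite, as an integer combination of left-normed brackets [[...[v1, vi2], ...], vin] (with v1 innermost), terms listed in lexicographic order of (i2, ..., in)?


-[[[v1, v4], v2], v3]


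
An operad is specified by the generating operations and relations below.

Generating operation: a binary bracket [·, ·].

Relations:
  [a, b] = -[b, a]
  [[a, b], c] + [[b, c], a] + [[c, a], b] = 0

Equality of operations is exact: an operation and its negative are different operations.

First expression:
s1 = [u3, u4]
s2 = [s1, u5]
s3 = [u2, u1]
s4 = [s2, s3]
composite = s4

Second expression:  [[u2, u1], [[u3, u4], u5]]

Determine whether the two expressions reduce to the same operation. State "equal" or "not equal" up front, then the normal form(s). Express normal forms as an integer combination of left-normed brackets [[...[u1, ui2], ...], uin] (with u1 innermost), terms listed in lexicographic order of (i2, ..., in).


not equal; first: [[[[u1, u2], u3], u4], u5] - [[[[u1, u2], u4], u3], u5] - [[[[u1, u2], u5], u3], u4] + [[[[u1, u2], u5], u4], u3]; second: -[[[[u1, u2], u3], u4], u5] + [[[[u1, u2], u4], u3], u5] + [[[[u1, u2], u5], u3], u4] - [[[[u1, u2], u5], u4], u3]

The first expression reduces to [[[[u1, u2], u3], u4], u5] - [[[[u1, u2], u4], u3], u5] - [[[[u1, u2], u5], u3], u4] + [[[[u1, u2], u5], u4], u3]
The second expression reduces to -[[[[u1, u2], u3], u4], u5] + [[[[u1, u2], u4], u3], u5] + [[[[u1, u2], u5], u3], u4] - [[[[u1, u2], u5], u4], u3]
The forms do not match — not equal.


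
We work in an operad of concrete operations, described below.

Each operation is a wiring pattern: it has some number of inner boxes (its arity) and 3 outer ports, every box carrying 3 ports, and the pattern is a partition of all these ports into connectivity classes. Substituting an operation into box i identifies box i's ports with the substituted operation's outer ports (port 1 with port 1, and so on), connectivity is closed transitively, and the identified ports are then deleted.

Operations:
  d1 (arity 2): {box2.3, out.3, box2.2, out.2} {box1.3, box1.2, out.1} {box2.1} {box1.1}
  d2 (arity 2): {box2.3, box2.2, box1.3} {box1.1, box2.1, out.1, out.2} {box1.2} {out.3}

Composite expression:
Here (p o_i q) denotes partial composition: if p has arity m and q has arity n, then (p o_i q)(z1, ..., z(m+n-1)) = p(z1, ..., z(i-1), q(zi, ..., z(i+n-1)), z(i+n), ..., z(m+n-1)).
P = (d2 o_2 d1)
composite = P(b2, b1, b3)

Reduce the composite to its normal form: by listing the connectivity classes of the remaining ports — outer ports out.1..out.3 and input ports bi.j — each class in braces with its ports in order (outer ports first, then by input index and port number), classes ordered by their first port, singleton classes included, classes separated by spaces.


{out.1, out.2, b1.2, b1.3, b2.1} {out.3} {b1.1} {b2.2} {b2.3, b3.2, b3.3} {b3.1}

Substituting into d2 glues patterns; closure does the rest.
stage d1: inputs (b1, b3), connectivity {out.1, b1.2, b1.3} {out.2, out.3, b3.2, b3.3} {b1.1} {b3.1}, out.j its boundary
stage d2: inputs (b2, b1, b3), connectivity {out.1, out.2, b1.2, b1.3, b2.1} {out.3} {b1.1} {b2.2} {b2.3, b3.2, b3.3} {b3.1}, out.j its boundary


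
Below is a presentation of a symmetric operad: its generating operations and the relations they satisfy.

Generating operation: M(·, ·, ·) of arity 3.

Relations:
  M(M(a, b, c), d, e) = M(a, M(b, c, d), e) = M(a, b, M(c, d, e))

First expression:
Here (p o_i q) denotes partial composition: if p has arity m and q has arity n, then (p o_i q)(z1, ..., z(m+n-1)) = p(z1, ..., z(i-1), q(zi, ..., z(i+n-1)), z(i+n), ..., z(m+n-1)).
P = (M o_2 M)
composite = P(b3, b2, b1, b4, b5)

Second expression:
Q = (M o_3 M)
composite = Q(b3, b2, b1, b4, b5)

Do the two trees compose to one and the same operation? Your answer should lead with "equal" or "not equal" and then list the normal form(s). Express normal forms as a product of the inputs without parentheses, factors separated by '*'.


equal; the common form is b3 * b2 * b1 * b4 * b5

Reducing the first expression gives b3 * b2 * b1 * b4 * b5
Reducing the second expression gives b3 * b2 * b1 * b4 * b5
Identical normal forms: equal.


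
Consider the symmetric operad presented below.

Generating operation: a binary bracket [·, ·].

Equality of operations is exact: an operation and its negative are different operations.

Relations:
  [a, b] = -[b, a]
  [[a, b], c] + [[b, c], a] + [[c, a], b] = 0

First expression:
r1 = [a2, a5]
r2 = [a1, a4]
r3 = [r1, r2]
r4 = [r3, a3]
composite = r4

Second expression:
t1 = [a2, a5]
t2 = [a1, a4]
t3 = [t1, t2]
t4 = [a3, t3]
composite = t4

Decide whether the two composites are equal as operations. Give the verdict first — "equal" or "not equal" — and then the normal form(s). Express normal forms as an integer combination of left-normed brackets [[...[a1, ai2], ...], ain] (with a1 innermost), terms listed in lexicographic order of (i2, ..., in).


not equal; the first gives -[[[[a1, a4], a2], a5], a3] + [[[[a1, a4], a5], a2], a3] and the second [[[[a1, a4], a2], a5], a3] - [[[[a1, a4], a5], a2], a3]

In normal form, the first expression is -[[[[a1, a4], a2], a5], a3] + [[[[a1, a4], a5], a2], a3]
In normal form, the second expression is [[[[a1, a4], a2], a5], a3] - [[[[a1, a4], a5], a2], a3]
Distinct normal forms: not equal.


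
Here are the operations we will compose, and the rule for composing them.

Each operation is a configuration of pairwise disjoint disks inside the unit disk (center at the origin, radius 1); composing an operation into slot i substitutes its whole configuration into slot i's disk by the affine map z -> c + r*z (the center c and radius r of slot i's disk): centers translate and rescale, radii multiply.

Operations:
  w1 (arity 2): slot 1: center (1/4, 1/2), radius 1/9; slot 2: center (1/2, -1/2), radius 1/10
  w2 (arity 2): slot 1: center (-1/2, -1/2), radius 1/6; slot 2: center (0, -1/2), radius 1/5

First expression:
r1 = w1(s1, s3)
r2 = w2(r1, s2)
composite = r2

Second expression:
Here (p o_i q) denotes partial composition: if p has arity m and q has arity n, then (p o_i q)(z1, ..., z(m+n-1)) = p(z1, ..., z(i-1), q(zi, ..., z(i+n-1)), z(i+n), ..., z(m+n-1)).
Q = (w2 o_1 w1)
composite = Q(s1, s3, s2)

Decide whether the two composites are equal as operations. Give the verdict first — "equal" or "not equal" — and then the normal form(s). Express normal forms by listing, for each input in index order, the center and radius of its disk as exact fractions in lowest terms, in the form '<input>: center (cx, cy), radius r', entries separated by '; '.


Reducing the first expression gives s1: center (-11/24, -5/12), radius 1/54; s2: center (0, -1/2), radius 1/5; s3: center (-5/12, -7/12), radius 1/60
Reducing the second expression gives s1: center (-11/24, -5/12), radius 1/54; s2: center (0, -1/2), radius 1/5; s3: center (-5/12, -7/12), radius 1/60
Identical normal forms: equal.

equal — both sides give s1: center (-11/24, -5/12), radius 1/54; s2: center (0, -1/2), radius 1/5; s3: center (-5/12, -7/12), radius 1/60


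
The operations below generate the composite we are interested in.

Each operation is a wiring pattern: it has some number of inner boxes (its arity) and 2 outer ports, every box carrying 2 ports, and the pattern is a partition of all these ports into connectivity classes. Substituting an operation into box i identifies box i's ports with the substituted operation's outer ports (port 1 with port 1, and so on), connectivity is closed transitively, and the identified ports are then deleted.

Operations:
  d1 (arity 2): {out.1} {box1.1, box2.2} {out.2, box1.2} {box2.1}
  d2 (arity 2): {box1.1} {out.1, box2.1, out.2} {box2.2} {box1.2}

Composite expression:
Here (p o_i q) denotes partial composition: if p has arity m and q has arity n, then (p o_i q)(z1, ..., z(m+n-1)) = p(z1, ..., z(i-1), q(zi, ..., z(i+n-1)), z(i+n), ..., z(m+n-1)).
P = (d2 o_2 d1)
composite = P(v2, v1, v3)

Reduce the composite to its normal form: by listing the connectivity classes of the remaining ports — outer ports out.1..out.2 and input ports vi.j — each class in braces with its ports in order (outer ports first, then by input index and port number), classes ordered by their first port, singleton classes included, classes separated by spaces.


{out.1, out.2} {v1.1, v3.2} {v1.2} {v2.1} {v2.2} {v3.1}

Reachability decides: close wires over d2-identified ports.
the subtree at d1 composes to {out.1} {out.2, v1.2} {v1.1, v3.2} {v3.1} on (v1, v3); out.j = own outer ports
the subtree at d2 composes to {out.1, out.2} {v1.1, v3.2} {v1.2} {v2.1} {v2.2} {v3.1} on (v2, v1, v3); out.j = own outer ports


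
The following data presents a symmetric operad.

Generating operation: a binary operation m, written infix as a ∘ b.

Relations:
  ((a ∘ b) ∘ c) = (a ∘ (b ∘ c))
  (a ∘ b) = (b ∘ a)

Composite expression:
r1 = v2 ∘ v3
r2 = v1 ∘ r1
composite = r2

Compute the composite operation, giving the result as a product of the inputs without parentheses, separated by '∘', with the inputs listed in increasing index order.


v1 ∘ v2 ∘ v3

Key point: m commutes, so take the v-inputs in any fixed order.
(v2 ∘ v3) collapses to v2 ∘ v3
(v1 ∘ (v2 ∘ v3)) collapses to v1 ∘ v2 ∘ v3
reordering the factors by index: v1 ∘ v2 ∘ v3


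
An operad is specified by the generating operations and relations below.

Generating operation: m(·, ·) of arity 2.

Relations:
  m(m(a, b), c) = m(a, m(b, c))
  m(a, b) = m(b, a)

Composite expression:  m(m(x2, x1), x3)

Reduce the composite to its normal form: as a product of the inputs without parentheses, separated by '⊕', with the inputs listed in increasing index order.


x1 ⊕ x2 ⊕ x3

With m associative and commutative, the x-input set is all that matters.
m(x2, x1) flattens to x2 ⊕ x1
m(m(x2, x1), x3) flattens to x2 ⊕ x1 ⊕ x3
rearranged into index order: x1 ⊕ x2 ⊕ x3


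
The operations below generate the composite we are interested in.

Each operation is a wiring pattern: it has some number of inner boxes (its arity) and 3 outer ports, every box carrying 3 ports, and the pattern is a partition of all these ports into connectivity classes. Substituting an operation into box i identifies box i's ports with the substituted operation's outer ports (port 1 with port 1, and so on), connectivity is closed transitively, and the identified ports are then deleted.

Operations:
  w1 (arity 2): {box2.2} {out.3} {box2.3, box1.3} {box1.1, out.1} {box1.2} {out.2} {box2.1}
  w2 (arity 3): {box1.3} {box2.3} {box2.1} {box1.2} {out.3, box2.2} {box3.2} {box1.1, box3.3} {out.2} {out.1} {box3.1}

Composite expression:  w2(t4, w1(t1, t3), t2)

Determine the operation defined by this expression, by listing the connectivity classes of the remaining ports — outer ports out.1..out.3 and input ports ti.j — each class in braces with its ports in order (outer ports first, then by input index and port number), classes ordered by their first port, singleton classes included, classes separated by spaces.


Connectivity passes through glued w2-boundaries; trace each wire chain.
through w1, on inputs (t1, t3): {out.1, t1.1} {out.2} {out.3} {t1.2} {t1.3, t3.3} {t3.1} {t3.2} (out.j = stage outer ports)
through w2, on inputs (t4, t1, t3, t2): {out.1} {out.2} {out.3} {t1.1} {t1.2} {t1.3, t3.3} {t2.1} {t2.2} {t2.3, t4.1} {t3.1} {t3.2} {t4.2} {t4.3} (out.j = stage outer ports)

{out.1} {out.2} {out.3} {t1.1} {t1.2} {t1.3, t3.3} {t2.1} {t2.2} {t2.3, t4.1} {t3.1} {t3.2} {t4.2} {t4.3}


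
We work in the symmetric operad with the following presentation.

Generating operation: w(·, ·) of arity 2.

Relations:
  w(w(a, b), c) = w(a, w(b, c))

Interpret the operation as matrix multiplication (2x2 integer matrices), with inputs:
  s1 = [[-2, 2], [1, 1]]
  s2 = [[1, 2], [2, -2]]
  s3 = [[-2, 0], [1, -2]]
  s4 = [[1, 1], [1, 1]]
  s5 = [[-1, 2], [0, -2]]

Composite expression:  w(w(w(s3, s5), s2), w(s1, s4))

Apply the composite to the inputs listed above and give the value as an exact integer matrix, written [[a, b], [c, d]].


w(s3, s5) = [[2, -4], [-1, 6]]
w(w(s3, s5), s2) = [[-6, 12], [11, -14]]
w(s1, s4) = [[0, 0], [2, 2]]
w(w(w(s3, s5), s2), w(s1, s4)) = [[24, 24], [-28, -28]]

[[24, 24], [-28, -28]]


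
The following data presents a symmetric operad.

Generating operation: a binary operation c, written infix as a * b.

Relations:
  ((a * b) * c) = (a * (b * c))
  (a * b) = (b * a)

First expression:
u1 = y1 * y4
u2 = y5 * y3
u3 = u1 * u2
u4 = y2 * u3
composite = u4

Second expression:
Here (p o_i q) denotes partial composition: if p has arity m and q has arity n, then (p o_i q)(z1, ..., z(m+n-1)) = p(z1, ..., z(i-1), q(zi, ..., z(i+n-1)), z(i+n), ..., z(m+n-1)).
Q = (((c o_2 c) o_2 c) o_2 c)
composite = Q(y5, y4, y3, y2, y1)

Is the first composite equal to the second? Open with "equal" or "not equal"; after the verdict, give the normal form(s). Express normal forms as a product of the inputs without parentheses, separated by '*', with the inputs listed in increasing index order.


The first expression reduces to y1 * y2 * y3 * y4 * y5
The second expression reduces to y1 * y2 * y3 * y4 * y5
The normal forms match — equal.

equal — both sides give y1 * y2 * y3 * y4 * y5


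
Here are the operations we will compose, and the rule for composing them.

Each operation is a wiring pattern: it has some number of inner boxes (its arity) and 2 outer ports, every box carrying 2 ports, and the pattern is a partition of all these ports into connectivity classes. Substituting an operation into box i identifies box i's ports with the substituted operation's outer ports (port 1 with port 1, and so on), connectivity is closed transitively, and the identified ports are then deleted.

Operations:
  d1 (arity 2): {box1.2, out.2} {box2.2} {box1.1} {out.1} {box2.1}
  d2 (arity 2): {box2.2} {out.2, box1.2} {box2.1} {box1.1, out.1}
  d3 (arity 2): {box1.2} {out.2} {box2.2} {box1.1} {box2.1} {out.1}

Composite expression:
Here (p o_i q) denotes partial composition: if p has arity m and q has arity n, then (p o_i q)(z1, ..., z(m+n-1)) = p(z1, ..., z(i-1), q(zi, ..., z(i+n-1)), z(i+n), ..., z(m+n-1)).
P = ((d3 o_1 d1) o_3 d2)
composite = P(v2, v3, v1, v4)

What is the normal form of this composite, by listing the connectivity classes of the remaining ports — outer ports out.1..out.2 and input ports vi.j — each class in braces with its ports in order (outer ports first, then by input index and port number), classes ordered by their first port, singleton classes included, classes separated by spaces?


After gluing at d3, chains via deleted ports link the v-ports.
stage d1: inputs (v2, v3), connectivity {out.1} {out.2, v2.2} {v2.1} {v3.1} {v3.2}, out.j its boundary
stage d2: inputs (v1, v4), connectivity {out.1, v1.1} {out.2, v1.2} {v4.1} {v4.2}, out.j its boundary
stage d3: inputs (v2, v3, v1, v4), connectivity {out.1} {out.2} {v1.1} {v1.2} {v2.1} {v2.2} {v3.1} {v3.2} {v4.1} {v4.2}, out.j its boundary

{out.1} {out.2} {v1.1} {v1.2} {v2.1} {v2.2} {v3.1} {v3.2} {v4.1} {v4.2}


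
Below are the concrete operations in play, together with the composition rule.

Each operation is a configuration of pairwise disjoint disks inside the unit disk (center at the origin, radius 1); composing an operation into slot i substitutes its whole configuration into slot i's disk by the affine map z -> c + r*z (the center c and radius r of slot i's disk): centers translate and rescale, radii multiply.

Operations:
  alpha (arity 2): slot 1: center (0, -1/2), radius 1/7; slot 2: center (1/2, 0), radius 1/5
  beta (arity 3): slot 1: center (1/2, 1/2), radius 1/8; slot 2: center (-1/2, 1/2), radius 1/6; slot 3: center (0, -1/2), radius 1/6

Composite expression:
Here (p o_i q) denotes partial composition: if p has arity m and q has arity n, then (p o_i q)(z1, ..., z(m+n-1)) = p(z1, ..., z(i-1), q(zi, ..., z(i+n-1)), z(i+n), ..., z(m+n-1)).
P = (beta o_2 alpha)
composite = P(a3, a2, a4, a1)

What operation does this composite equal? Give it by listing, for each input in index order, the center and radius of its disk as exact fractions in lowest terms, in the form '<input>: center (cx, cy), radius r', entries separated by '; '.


Below beta, radii multiply path by path; the a-disk centers shift.
input a3: composing its 1 substitution step yields center (1/2, 1/2), radius 1/8
input a2: composing its 2 substitution steps yields center (-1/2, 5/12), radius 1/42
input a4: composing its 2 substitution steps yields center (-5/12, 1/2), radius 1/30
input a1: composing its 1 substitution step yields center (0, -1/2), radius 1/6

a1: center (0, -1/2), radius 1/6; a2: center (-1/2, 5/12), radius 1/42; a3: center (1/2, 1/2), radius 1/8; a4: center (-5/12, 1/2), radius 1/30


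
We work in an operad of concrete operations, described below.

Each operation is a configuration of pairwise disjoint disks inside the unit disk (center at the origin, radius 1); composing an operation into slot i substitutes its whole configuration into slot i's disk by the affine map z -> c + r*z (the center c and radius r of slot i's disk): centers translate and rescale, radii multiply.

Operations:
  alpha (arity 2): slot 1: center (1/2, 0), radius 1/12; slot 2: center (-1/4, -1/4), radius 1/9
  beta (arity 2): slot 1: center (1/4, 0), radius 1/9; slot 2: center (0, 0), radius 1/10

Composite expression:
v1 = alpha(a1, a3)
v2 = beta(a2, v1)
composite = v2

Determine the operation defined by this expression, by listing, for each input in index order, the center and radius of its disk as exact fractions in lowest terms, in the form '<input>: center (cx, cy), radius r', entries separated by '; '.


a1: center (1/20, 0), radius 1/120; a2: center (1/4, 0), radius 1/9; a3: center (-1/40, -1/40), radius 1/90

Affine substitution under beta: radii multiply and a-centers shift.
for a2, the 1-step affine chain lands on center (1/4, 0), radius 1/9
for a1, the 2-step affine chain lands on center (1/20, 0), radius 1/120
for a3, the 2-step affine chain lands on center (-1/40, -1/40), radius 1/90


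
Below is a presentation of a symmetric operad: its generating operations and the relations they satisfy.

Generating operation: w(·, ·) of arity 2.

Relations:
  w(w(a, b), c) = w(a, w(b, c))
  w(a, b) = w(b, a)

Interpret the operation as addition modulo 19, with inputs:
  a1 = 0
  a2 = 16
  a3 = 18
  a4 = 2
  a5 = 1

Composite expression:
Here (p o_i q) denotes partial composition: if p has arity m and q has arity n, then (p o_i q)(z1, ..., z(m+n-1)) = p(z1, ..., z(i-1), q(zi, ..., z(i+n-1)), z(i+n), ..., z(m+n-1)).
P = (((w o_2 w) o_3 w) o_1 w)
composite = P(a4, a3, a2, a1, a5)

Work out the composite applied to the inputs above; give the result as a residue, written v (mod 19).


18 (mod 19)

w(a4, a3) = 1
w(a1, a5) = 1
w(a2, w(a1, a5)) = 17
w(w(a4, a3), w(a2, w(a1, a5))) = 18
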